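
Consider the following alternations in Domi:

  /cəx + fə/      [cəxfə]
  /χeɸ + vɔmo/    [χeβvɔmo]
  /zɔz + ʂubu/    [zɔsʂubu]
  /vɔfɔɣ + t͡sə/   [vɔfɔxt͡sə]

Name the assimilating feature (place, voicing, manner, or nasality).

voicing

Underlying /ɸ/ is realised as [β] next to /v/; /v/ itself does not change.
/ɸ/ is voiceless while /v/ is voiced; the output [β] is voiced, matching the trigger — so the feature that spreads is voicing.
Checking the remaining alternations: /z/ → [s] before /ʂ/ (voiced → voiceless, matching voiceless); /ɣ/ → [x] before /t͡s/ (voiced → voiceless, matching voiceless) — only voicing changes, and always toward the following segment.
No alternation appears in [cəxfə]: there the adjacent consonants already agree in voicing (/x/ and /f/ are both voiceless), so this form is consistent with the same rule.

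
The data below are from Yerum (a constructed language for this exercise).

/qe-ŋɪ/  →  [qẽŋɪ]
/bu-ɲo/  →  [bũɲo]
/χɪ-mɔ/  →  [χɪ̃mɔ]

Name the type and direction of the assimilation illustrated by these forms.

The vowel /e/ surfaces as nasalised [ẽ] next to the following nasal /ŋ/ — it has acquired the [+nasal] feature of its neighbour.
Likewise in the remaining data: /u/ → [ũ] before /ɲ/; /ɪ/ → [ɪ̃] before /m/ — each time a vowel is nasalised next to a following nasal.
Because the conditioning nasal is to the right of the vowel that changes, the process is regressive (anticipatory).

regressive nasality assimilation (vowel nasalisation)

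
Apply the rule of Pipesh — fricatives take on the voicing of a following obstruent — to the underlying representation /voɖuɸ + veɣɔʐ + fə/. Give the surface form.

The rule targets /ɸ/ (voiceless bilabial fricative), which sits before the trigger /v/ (voiced).
The voiced bilabial fricative is [β], so /ɸ/ → [β].
At the second juncture, /ʐ/ likewise becomes [ʂ] adjacent to /f/.

[voɖuβveɣɔʂfə]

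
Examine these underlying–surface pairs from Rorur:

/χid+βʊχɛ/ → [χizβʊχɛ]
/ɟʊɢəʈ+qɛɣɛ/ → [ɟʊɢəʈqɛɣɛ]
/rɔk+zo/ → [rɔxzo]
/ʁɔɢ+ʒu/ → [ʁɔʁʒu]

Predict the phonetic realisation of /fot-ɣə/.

[fosɣə]

The data show regressive manner assimilation: /d/ → [z] before /β/; /k/ → [x] before /z/; /ɢ/ → [ʁ] before /ʒ/. In each pair only manner changes, matching the following consonant, while place and voice stay constant.
No alternation appears in [ɟʊɢəʈqɛɣɛ]: there the adjacent consonants already agree in manner (/ʈ/ and /q/ are both stops), so this form is consistent with the same rule.
The rule targets /t/ (voiceless alveolar stop), which sits before the trigger /ɣ/ (fricative).
A voiceless alveolar fricative is [s], so the surface segment is [s].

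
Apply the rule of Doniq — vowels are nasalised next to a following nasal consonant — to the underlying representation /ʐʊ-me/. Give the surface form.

/ʊ/ sits next to the nasal /m/ and is therefore nasalised to [ʊ̃].

[ʐʊ̃me]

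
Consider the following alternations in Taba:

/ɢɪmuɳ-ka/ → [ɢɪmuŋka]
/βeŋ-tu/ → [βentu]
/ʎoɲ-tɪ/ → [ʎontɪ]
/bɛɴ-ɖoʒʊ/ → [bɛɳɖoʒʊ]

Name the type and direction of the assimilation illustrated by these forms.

regressive place assimilation

Underlying /ɳ/ is realised as [ŋ] next to /k/; /k/ itself does not change.
The change retroflex → velar matches the place of the following /k/, identifying this as place assimilation.
Manner and voice are unchanged, so the assimilation is partial, not total.
The same holds elsewhere in the data: /ŋ/ → [n] before /t/ (velar → alveolar, matching alveolar); /ɲ/ → [n] before /t/ (palatal → alveolar, matching alveolar); /ɴ/ → [ɳ] before /ɖ/ (uvular → retroflex, matching retroflex) — only place changes, and always toward the following segment.
The trigger is the following segment, so the direction is regressive (anticipatory).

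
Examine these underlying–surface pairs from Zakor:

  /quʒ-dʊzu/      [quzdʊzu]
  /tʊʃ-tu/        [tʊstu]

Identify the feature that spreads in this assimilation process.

place

Comparing underlying and surface forms, /ʒ/ → [z] is the alternation; the neighbouring /d/ is constant.
/ʒ/ is postalveolar while /d/ is alveolar; the output [z] is alveolar, matching the trigger — so the feature that spreads is place.
Checking the remaining alternation: /ʃ/ → [s] before /t/ (postalveolar → alveolar, matching alveolar) — only place changes, and always toward the following segment.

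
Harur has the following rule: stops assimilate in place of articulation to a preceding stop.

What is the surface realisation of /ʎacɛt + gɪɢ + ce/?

[ʎacɛtdɪɢqe]

/g/ is a voiced velar stop. The preceding trigger /t/ is alveolar, so /g/ must become alveolar as well.
The voiced alveolar stop is [d], so /g/ → [d].
The same rule applies at the second boundary: /c/ → [q] next to /ɢ/.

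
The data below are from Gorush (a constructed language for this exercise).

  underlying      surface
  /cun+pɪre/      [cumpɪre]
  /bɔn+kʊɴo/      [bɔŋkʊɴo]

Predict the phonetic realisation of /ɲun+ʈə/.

[ɲuɳʈə]

The data show regressive place assimilation: /n/ → [m] before /p/; /n/ → [ŋ] before /k/. In each pair only place changes, matching the following consonant, while manner and voice stay constant.
The rule targets /n/ (voiced alveolar nasal), which sits before the trigger /ʈ/ (retroflex).
A voiced retroflex nasal is [ɳ], so the surface segment is [ɳ].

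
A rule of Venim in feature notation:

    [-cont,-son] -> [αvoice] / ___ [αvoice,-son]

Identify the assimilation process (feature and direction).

The rule copies [voice] from the environment onto the target, so the assimilating feature is voicing.
The conditioning segment sits to the right of the focus bar, meaning the trigger follows the segment that changes — regressive assimilation.

regressive voicing assimilation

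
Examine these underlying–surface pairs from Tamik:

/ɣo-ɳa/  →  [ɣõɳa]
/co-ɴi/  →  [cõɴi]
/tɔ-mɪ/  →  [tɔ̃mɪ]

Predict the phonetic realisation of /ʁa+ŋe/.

[ʁãŋe]

The data show regressive nasality assimilation (vowel nasalisation): /o/ → [õ] before /ɳ/; /o/ → [õ] before /ɴ/; /ɔ/ → [ɔ̃] before /m/ — a vowel is nasalised by an immediately following nasal consonant.
/a/ sits next to the nasal /ŋ/ and is therefore nasalised to [ã].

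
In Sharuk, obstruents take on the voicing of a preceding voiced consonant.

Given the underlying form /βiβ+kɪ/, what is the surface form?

[βiβgɪ]

/k/ is a voiceless velar stop. The preceding trigger /β/ is voiced, so /k/ must become voiced as well.
The voiced velar stop is [g], so /k/ → [g].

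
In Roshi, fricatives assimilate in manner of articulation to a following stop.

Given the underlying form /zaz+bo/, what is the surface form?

The rule targets /z/ (voiced alveolar fricative), which sits before the trigger /b/ (stop).
A voiced alveolar stop is [d], so the surface segment is [d].

[zadbo]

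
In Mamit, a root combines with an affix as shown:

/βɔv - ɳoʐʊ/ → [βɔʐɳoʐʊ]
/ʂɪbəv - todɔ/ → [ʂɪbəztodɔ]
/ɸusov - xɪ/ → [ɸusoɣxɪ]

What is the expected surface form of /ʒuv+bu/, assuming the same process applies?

[ʒuβbu]

The data show regressive place assimilation: /v/ → [ʐ] before /ɳ/; /v/ → [z] before /t/; /v/ → [ɣ] before /x/. In each pair only place changes, matching the following consonant, while manner and voice stay constant.
The rule targets /v/ (voiced labiodental fricative), which sits before the trigger /b/ (bilabial).
The voiced bilabial fricative is [β], so /v/ → [β].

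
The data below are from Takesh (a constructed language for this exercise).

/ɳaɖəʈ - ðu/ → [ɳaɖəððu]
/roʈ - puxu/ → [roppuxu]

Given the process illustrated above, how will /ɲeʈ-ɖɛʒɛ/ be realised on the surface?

The data show regressive total assimilation (/ʈ/ → [ð] before /ð/; /ʈ/ → [p] before /p/): in every case the target segment becomes identical to its following neighbour, copying more than a single feature.
/ʈ/ is the segment targeted by the rule; it sits immediately before /ɖ/, so it assimilates completely and surfaces as [ɖ].

[ɲeɖɖɛʒɛ]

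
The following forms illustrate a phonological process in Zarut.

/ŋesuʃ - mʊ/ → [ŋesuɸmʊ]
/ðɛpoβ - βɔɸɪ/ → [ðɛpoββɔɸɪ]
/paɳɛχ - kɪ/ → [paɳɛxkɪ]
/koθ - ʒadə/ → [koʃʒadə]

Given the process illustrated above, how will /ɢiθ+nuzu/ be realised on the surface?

[ɢisnuzu]

The data show regressive place assimilation: /ʃ/ → [ɸ] before /m/; /χ/ → [x] before /k/; /θ/ → [ʃ] before /ʒ/. In each pair only place changes, matching the following consonant, while manner and voice stay constant.
Nothing changes in [ðɛpoββɔɸɪ]: there the adjacent consonants already agree in place (/β/ and /β/ are both bilabial), so this form is consistent with the same rule.
/θ/ is a voiceless dental fricative. The following trigger /n/ is alveolar, so /θ/ must become alveolar as well.
Changing only its place to alveolar gives [s] — the voiceless alveolar fricative.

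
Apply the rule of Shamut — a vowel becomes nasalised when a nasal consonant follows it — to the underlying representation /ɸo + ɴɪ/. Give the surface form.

[ɸõɴɪ]

The vowel /o/ is adjacent to the following nasal /ɴ/, so it acquires [+nasal] and surfaces as [õ].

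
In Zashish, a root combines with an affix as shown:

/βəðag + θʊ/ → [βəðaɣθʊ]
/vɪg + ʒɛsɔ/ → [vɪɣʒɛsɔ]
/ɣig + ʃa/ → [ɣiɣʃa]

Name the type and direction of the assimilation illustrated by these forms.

regressive manner assimilation

Comparing underlying and surface forms, /g/ → [ɣ] is the alternation; the neighbouring /θ/ is constant.
The change stop → fricative matches the manner of the following /θ/, identifying this as manner assimilation.
Place and voice are unchanged, so the assimilation is partial, not total.
The other alternating forms pattern the same way: /g/ → [ɣ] before /ʒ/ (stop → fricative, matching a fricative); /g/ → [ɣ] before /ʃ/ (stop → fricative, matching a fricative) — only manner changes, and always toward the following segment.
Since the segment that changes precedes the conditioning segment, the assimilation is regressive.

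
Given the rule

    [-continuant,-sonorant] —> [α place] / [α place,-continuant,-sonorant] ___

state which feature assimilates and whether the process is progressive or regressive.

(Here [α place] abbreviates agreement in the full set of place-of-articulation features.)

The shared variable α links the value of the place features (abbreviated [place]) on the target to the same value on the neighbouring segment, so place is the feature that assimilates.
The conditioning segment sits to the left of the focus bar, meaning the trigger precedes the segment that changes — progressive assimilation.

progressive place assimilation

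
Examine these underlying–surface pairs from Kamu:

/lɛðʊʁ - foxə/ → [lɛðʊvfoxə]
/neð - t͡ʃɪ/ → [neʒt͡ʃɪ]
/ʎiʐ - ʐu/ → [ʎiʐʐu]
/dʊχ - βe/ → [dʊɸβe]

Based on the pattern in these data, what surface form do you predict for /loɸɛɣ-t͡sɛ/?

[loɸɛzt͡sɛ]

The data show regressive place assimilation: /ʁ/ → [v] before /f/; /ð/ → [ʒ] before /t͡ʃ/; /χ/ → [ɸ] before /β/. In each pair only place changes, matching the following consonant, while manner and voice stay constant.
No alternation appears in [ʎiʐʐu]: there the adjacent consonants already agree in place (/ʐ/ and /ʐ/ are both retroflex), so this form is consistent with the same rule.
/ɣ/ is a voiced velar fricative. The following trigger /t͡s/ is alveolar, so /ɣ/ must become alveolar as well.
The voiced alveolar fricative is [z], so /ɣ/ → [z].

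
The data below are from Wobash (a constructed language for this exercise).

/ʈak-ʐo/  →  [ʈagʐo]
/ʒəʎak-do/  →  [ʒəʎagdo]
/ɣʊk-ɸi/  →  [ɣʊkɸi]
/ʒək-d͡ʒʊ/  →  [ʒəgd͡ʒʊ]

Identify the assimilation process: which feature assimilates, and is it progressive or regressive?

Underlying /k/ is realised as [g] next to /ʐ/; /ʐ/ itself does not change.
The change voiceless → voiced matches the voicing of the following /ʐ/, identifying this as voicing assimilation.
Place and manner are unchanged, so the assimilation is partial, not total.
The other alternating forms pattern the same way: /k/ → [g] before /d/ (voiceless → voiced, matching voiced); /k/ → [g] before /d͡ʒ/ (voiceless → voiced, matching voiced) — only voicing changes, and always toward the following segment.
No alternation appears in [ɣʊkɸi]: there the adjacent consonants already agree in voicing (/k/ and /ɸ/ are both voiceless), so this form is consistent with the same rule.
Since the segment that changes precedes the conditioning segment, the assimilation is regressive.

regressive voicing assimilation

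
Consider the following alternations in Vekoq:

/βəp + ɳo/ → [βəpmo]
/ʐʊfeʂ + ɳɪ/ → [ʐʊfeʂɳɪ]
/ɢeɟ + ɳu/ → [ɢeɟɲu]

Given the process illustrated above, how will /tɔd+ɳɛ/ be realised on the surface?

The data show progressive place assimilation: /ɳ/ → [m] after /p/; /ɳ/ → [ɲ] after /ɟ/. In each pair only place changes, matching the preceding consonant, while manner and voice stay constant.
Nothing changes in [ʐʊfeʂɳɪ]: there the adjacent consonants already agree in place (/ɳ/ and /ʂ/ are both retroflex), so this form is consistent with the same rule.
The rule targets /ɳ/ (voiced retroflex nasal), which sits after the trigger /d/ (alveolar).
Changing only its place to alveolar gives [n] — the voiced alveolar nasal.

[tɔdnɛ]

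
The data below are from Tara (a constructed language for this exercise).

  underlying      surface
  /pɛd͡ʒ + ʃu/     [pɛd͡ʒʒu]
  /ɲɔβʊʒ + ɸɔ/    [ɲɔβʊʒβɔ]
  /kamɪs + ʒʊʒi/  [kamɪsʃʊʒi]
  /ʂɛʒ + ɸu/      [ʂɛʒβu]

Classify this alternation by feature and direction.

Underlying /ʃ/ is realised as [ʒ] next to /d͡ʒ/; /d͡ʒ/ itself does not change.
The change voiceless → voiced matches the voicing of the preceding /d͡ʒ/, identifying this as voicing assimilation.
Place and manner are unchanged, so the assimilation is partial, not total.
Checking the remaining alternations: /ɸ/ → [β] after /ʒ/ (voiceless → voiced, matching voiced); /ʒ/ → [ʃ] after /s/ (voiced → voiceless, matching voiceless) — only voicing changes, and always toward the preceding segment.
The trigger is the preceding segment, so the direction is progressive (perseverative).

progressive voicing assimilation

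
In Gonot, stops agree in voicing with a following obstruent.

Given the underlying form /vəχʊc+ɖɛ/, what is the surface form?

/c/ is a voiceless palatal stop. The following trigger /ɖ/ is voiced, so /c/ must become voiced as well.
A voiced palatal stop is [ɟ], so the surface segment is [ɟ].

[vəχʊɟɖɛ]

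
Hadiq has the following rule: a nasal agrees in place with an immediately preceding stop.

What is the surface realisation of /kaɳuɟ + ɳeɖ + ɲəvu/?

The rule targets /ɳ/ (voiced retroflex nasal), which sits after the trigger /ɟ/ (palatal).
Changing only its place to palatal gives [ɲ] — the voiced palatal nasal.
At the second juncture, /ɲ/ likewise becomes [ɳ] adjacent to /ɖ/.

[kaɳuɟɲeɖɳəvu]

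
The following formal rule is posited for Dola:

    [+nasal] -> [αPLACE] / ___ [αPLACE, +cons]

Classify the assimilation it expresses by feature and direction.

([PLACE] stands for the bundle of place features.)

The rule copies the place features (abbreviated [PLACE]) from the environment onto the target, so the assimilating feature is place.
The conditioning segment sits to the right of the focus bar, meaning the trigger follows the segment that changes — regressive assimilation.

regressive place assimilation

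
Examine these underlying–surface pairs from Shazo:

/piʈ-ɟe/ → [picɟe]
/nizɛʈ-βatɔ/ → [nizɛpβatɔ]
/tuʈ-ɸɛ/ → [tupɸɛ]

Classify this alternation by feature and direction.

Comparing underlying and surface forms, /ʈ/ → [c] is the alternation; the neighbouring /ɟ/ is constant.
/ʈ/ is retroflex while /ɟ/ is palatal; the output [c] is palatal, matching the trigger — so the feature that spreads is place.
Manner and voice are unchanged, so the assimilation is partial, not total.
The same holds elsewhere in the data: /ʈ/ → [p] before /β/ (retroflex → bilabial, matching bilabial); /ʈ/ → [p] before /ɸ/ (retroflex → bilabial, matching bilabial) — only place changes, and always toward the following segment.
The trigger is the following segment, so the direction is regressive (anticipatory).

regressive place assimilation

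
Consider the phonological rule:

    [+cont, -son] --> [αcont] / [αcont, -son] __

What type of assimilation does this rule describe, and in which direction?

The shared variable α links the value of [cont] on the target to that of the neighbouring obstruent. [cont] distinguishes stops from fricatives — a manner-of-articulation feature — so this is manner assimilation.
The conditioning segment sits to the left of the focus bar, meaning the trigger precedes the segment that changes — progressive assimilation.

progressive manner assimilation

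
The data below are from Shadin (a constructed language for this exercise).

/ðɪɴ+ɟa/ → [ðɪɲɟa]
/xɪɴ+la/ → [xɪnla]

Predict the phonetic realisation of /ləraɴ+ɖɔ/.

The data show regressive place assimilation: /ɴ/ → [ɲ] before /ɟ/; /ɴ/ → [n] before /l/. In each pair only place changes, matching the following consonant, while manner and voice stay constant.
The rule targets /ɴ/ (voiced uvular nasal), which sits before the trigger /ɖ/ (retroflex).
The voiced retroflex nasal is [ɳ], so /ɴ/ → [ɳ].

[ləraɳɖɔ]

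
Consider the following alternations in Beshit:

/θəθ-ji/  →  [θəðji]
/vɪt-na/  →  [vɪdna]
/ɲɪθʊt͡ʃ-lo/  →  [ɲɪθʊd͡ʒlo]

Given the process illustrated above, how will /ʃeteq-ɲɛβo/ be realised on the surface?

[ʃeteɢɲɛβo]

The data show regressive voicing assimilation: /θ/ → [ð] before /j/; /t/ → [d] before /n/; /t͡ʃ/ → [d͡ʒ] before /l/. In each pair only voicing changes, matching the following consonant, while place and manner stay constant.
/q/ is a voiceless uvular stop. The following trigger /ɲ/ is voiced, so /q/ must become voiced as well.
The voiced uvular stop is [ɢ], so /q/ → [ɢ].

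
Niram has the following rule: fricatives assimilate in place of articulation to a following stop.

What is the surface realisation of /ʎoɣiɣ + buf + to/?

/ɣ/ is a voiced velar fricative. The following trigger /b/ is bilabial, so /ɣ/ must become bilabial as well.
A voiced bilabial fricative is [β], so the surface segment is [β].
The same rule applies at the second boundary: /f/ → [s] next to /t/.

[ʎoɣiβbusto]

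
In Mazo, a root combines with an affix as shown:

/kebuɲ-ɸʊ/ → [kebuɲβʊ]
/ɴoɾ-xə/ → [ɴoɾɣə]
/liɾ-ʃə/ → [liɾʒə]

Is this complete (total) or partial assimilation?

Comparing underlying and surface forms, /ɸ/ → [β] is the alternation; the neighbouring /ɲ/ is constant.
/ɸ/ is voiceless while /ɲ/ is voiced; the output [β] is voiced, matching the trigger — so the feature that spreads is voicing.
Place and manner are unchanged, so the assimilation is partial, not total.
The other alternating forms pattern the same way: /x/ → [ɣ] after /ɾ/ (voiceless → voiced, matching voiced); /ʃ/ → [ʒ] after /ɾ/ (voiceless → voiced, matching voiced) — only voicing changes, and always toward the preceding segment.

partial assimilation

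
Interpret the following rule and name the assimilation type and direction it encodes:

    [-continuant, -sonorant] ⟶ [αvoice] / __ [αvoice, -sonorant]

The shared variable α links the value of [voice] on the target to the same value on the neighbouring segment, so voicing is the feature that assimilates.
Since the environment is written after the underscore, the trigger follows the target; the direction is regressive.

regressive voicing assimilation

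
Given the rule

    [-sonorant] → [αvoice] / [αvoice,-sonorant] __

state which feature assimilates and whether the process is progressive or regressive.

progressive voicing assimilation

The shared variable α links the value of [voice] on the target to the same value on the neighbouring segment, so voicing is the feature that assimilates.
The conditioning segment sits to the left of the focus bar, meaning the trigger precedes the segment that changes — progressive assimilation.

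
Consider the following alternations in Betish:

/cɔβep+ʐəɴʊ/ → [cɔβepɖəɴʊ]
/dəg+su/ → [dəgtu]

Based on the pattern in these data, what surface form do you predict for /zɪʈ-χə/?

[zɪʈqə]

The data show progressive manner assimilation: /ʐ/ → [ɖ] after /p/; /s/ → [t] after /g/. In each pair only manner changes, matching the preceding consonant, while place and voice stay constant.
/χ/ is a voiceless uvular fricative. The preceding trigger /ʈ/ is a stop, so /χ/ must become a stop as well.
A voiceless uvular stop is [q], so the surface segment is [q].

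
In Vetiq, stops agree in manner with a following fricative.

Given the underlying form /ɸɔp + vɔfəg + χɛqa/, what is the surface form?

/p/ is a voiceless bilabial stop. The following trigger /v/ is a fricative, so /p/ must become a fricative as well.
A voiceless bilabial fricative is [ɸ], so the surface segment is [ɸ].
The same rule applies at the second boundary: /g/ → [ɣ] next to /χ/.

[ɸɔɸvɔfəɣχɛqa]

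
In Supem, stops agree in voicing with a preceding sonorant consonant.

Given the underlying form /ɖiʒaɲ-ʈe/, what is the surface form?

[ɖiʒaɲɖe]

The rule targets /ʈ/ (voiceless retroflex stop), which sits after the trigger /ɲ/ (voiced).
Changing only its voicing to voiced gives [ɖ] — the voiced retroflex stop.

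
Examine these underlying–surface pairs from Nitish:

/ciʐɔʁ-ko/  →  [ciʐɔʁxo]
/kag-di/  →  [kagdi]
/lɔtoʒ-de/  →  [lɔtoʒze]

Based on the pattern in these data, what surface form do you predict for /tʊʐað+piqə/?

The data show progressive manner assimilation: /k/ → [x] after /ʁ/; /d/ → [z] after /ʒ/. In each pair only manner changes, matching the preceding consonant, while place and voice stay constant.
No alternation appears in [kagdi]: there the adjacent consonants already agree in manner (/d/ and /g/ are both stops), so this form is consistent with the same rule.
/p/ is a voiceless bilabial stop. The preceding trigger /ð/ is a fricative, so /p/ must become a fricative as well.
The voiceless bilabial fricative is [ɸ], so /p/ → [ɸ].

[tʊʐaðɸiqə]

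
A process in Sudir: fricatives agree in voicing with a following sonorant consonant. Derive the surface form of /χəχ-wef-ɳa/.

/χ/ is a voiceless uvular fricative. The following trigger /w/ is voiced, so /χ/ must become voiced as well.
The voiced uvular fricative is [ʁ], so /χ/ → [ʁ].
The same rule applies at the second boundary: /f/ → [v] next to /ɳ/.

[χəʁwevɳa]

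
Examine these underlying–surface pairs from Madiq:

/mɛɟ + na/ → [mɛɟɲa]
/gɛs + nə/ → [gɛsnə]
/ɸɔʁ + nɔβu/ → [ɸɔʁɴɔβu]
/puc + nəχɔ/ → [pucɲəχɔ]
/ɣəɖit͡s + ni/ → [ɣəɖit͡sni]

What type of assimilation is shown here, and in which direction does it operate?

Underlying /n/ is realised as [ɲ] next to /ɟ/; /ɟ/ itself does not change.
/n/ is alveolar while /ɟ/ is palatal; the output [ɲ] is palatal, matching the trigger — so the feature that spreads is place.
Manner and voice are unchanged, so the assimilation is partial, not total.
The other alternating forms pattern the same way: /n/ → [ɴ] after /ʁ/ (alveolar → uvular, matching uvular); /n/ → [ɲ] after /c/ (alveolar → palatal, matching palatal) — only place changes, and always toward the preceding segment.
No alternation appears in [gɛsnə], [ɣəɖit͡sni]: there the adjacent consonants already agree in place (/n/ and /s/ are both alveolar; /n/ and /t͡s/ are both alveolar), so these forms are consistent with the same rule.
The trigger is the preceding segment, so the direction is progressive (perseverative).

progressive place assimilation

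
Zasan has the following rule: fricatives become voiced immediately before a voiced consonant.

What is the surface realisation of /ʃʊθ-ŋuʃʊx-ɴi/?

/θ/ is a voiceless dental fricative. The following trigger /ŋ/ is voiced, so /θ/ must become voiced as well.
The voiced dental fricative is [ð], so /θ/ → [ð].
The same rule applies at the second boundary: /x/ → [ɣ] next to /ɴ/.

[ʃʊðŋuʃʊɣɴi]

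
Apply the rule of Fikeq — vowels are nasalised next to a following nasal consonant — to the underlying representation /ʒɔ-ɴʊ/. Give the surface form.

/ɔ/ sits next to the nasal /ɴ/ and is therefore nasalised to [ɔ̃].

[ʒɔ̃ɴʊ]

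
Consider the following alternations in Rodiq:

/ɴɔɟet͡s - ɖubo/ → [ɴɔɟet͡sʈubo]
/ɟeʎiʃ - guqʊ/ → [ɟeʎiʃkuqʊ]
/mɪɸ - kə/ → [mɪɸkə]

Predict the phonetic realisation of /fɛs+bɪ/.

The data show progressive voicing assimilation: /ɖ/ → [ʈ] after /t͡s/; /g/ → [k] after /ʃ/. In each pair only voicing changes, matching the preceding consonant, while place and manner stay constant.
Nothing changes in [mɪɸkə]: there the adjacent consonants already agree in voicing (/k/ and /ɸ/ are both voiceless), so this form is consistent with the same rule.
The rule targets /b/ (voiced bilabial stop), which sits after the trigger /s/ (voiceless).
Changing only its voicing to voiceless gives [p] — the voiceless bilabial stop.

[fɛspɪ]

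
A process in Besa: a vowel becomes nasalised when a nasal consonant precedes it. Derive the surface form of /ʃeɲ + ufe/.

/u/ sits next to the nasal /ɲ/ and is therefore nasalised to [ũ].

[ʃeɲũfe]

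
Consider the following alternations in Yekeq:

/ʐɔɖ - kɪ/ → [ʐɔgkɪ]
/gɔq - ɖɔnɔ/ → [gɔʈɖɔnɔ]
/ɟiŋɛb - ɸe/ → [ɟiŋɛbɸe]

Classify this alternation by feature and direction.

Underlying /ɖ/ is realised as [g] next to /k/; /k/ itself does not change.
The change retroflex → velar matches the place of the following /k/, identifying this as place assimilation.
Manner and voice are unchanged, so the assimilation is partial, not total.
The other alternating form patterns the same way: /q/ → [ʈ] before /ɖ/ (uvular → retroflex, matching retroflex) — only place changes, and always toward the following segment.
Nothing changes in [ɟiŋɛbɸe]: there the adjacent consonants already agree in place (/b/ and /ɸ/ are both bilabial), so this form is consistent with the same rule.
The trigger is the following segment, so the direction is regressive (anticipatory).

regressive place assimilation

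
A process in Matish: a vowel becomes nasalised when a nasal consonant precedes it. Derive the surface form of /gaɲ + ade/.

/a/ sits next to the nasal /ɲ/ and is therefore nasalised to [ã].

[gaɲãde]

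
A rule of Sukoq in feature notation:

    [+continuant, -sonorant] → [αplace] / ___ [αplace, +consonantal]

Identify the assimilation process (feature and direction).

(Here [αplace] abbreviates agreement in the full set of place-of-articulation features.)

regressive place assimilation

The shared variable α links the value of the place features (abbreviated [place]) on the target to the same value on the neighbouring segment, so place is the feature that assimilates.
The conditioning segment sits to the right of the focus bar, meaning the trigger follows the segment that changes — regressive assimilation.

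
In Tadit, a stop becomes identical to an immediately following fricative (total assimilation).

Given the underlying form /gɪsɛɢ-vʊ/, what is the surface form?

[gɪsɛvvʊ]

/ɢ/ is the segment targeted by the rule; it sits immediately before /v/, so it assimilates completely and surfaces as [v].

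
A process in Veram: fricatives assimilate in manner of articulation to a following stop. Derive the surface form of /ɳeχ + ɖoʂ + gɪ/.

The rule targets /χ/ (voiceless uvular fricative), which sits before the trigger /ɖ/ (stop).
Changing only its manner to stop gives [q] — the voiceless uvular stop.
The same rule applies at the second boundary: /ʂ/ → [ʈ] next to /g/.

[ɳeqɖoʈgɪ]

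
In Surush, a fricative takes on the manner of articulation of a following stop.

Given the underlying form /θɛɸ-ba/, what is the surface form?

The rule targets /ɸ/ (voiceless bilabial fricative), which sits before the trigger /b/ (stop).
Changing only its manner to stop gives [p] — the voiceless bilabial stop.

[θɛpba]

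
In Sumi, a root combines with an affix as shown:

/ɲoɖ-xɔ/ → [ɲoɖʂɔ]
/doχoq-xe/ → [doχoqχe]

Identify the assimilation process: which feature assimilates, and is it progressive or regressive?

The segment that alternates is /x/, which surfaces as [ʂ] when adjacent to /ɖ/.
/x/ is velar while /ɖ/ is retroflex; the output [ʂ] is retroflex, matching the trigger — so the feature that spreads is place.
Manner and voice are unchanged, so the assimilation is partial, not total.
The other alternating form patterns the same way: /x/ → [χ] after /q/ (velar → uvular, matching uvular) — only place changes, and always toward the preceding segment.
Since the segment that changes follows the conditioning segment, the assimilation is progressive.

progressive place assimilation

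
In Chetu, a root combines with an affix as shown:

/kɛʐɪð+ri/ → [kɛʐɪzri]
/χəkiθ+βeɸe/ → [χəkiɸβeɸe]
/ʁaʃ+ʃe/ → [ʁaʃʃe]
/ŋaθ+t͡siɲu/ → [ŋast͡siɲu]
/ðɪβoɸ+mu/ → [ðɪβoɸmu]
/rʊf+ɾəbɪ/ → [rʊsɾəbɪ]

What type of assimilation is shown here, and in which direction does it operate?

Underlying /ð/ is realised as [z] next to /r/; /r/ itself does not change.
The change dental → alveolar matches the place of the following /r/, identifying this as place assimilation.
Manner and voice are unchanged, so the assimilation is partial, not total.
The same holds elsewhere in the data: /θ/ → [ɸ] before /β/ (dental → bilabial, matching bilabial); /θ/ → [s] before /t͡s/ (dental → alveolar, matching alveolar); /f/ → [s] before /ɾ/ (labiodental → alveolar, matching alveolar) — only place changes, and always toward the following segment.
Nothing changes in [ʁaʃʃe], [ðɪβoɸmu]: there the adjacent consonants already agree in place (/ʃ/ and /ʃ/ are both postalveolar; /ɸ/ and /m/ are both bilabial), so these forms are consistent with the same rule.
Since the segment that changes precedes the conditioning segment, the assimilation is regressive.

regressive place assimilation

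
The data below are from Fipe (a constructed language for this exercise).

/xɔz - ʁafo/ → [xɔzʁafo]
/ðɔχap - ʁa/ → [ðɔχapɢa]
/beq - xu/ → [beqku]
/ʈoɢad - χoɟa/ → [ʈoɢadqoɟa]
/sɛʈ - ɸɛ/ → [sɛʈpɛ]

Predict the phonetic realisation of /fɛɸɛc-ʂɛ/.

[fɛɸɛcʈɛ]

The data show progressive manner assimilation: /ʁ/ → [ɢ] after /p/; /x/ → [k] after /q/; /χ/ → [q] after /d/; /ɸ/ → [p] after /ʈ/. In each pair only manner changes, matching the preceding consonant, while place and voice stay constant.
Nothing changes in [xɔzʁafo]: there the adjacent consonants already agree in manner (/ʁ/ and /z/ are both fricatives), so this form is consistent with the same rule.
The rule targets /ʂ/ (voiceless retroflex fricative), which sits after the trigger /c/ (stop).
Changing only its manner to stop gives [ʈ] — the voiceless retroflex stop.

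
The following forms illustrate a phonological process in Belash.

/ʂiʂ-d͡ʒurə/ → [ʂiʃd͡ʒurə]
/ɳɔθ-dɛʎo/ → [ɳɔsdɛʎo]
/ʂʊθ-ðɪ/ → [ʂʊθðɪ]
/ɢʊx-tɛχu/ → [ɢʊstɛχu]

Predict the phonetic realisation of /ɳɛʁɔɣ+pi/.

[ɳɛʁɔβpi]

The data show regressive place assimilation: /ʂ/ → [ʃ] before /d͡ʒ/; /θ/ → [s] before /d/; /x/ → [s] before /t/. In each pair only place changes, matching the following consonant, while manner and voice stay constant.
Nothing changes in [ʂʊθðɪ]: there the adjacent consonants already agree in place (/θ/ and /ð/ are both dental), so this form is consistent with the same rule.
/ɣ/ is a voiced velar fricative. The following trigger /p/ is bilabial, so /ɣ/ must become bilabial as well.
Changing only its place to bilabial gives [β] — the voiced bilabial fricative.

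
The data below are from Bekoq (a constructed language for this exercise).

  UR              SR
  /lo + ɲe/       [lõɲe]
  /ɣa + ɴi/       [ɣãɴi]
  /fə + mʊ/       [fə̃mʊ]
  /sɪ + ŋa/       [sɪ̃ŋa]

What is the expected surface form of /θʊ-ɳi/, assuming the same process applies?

[θʊ̃ɳi]

The data show regressive nasality assimilation (vowel nasalisation): /o/ → [õ] before /ɲ/; /a/ → [ã] before /ɴ/; /ə/ → [ə̃] before /m/; /ɪ/ → [ɪ̃] before /ŋ/ — a vowel is nasalised by an immediately following nasal consonant.
/ʊ/ sits next to the nasal /ɳ/ and is therefore nasalised to [ʊ̃].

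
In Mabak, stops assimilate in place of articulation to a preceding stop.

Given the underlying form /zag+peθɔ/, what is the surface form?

[zagkeθɔ]

The rule targets /p/ (voiceless bilabial stop), which sits after the trigger /g/ (velar).
The voiceless velar stop is [k], so /p/ → [k].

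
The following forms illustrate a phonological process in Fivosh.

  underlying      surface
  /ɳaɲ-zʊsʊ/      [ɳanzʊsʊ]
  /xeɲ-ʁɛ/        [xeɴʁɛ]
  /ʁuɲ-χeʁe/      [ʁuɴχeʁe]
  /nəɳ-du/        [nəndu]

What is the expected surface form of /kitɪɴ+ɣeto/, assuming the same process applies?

The data show regressive place assimilation: /ɲ/ → [n] before /z/; /ɲ/ → [ɴ] before /ʁ/; /ɲ/ → [ɴ] before /χ/; /ɳ/ → [n] before /d/. In each pair only place changes, matching the following consonant, while manner and voice stay constant.
/ɴ/ is a voiced uvular nasal. The following trigger /ɣ/ is velar, so /ɴ/ must become velar as well.
The voiced velar nasal is [ŋ], so /ɴ/ → [ŋ].

[kitɪŋɣeto]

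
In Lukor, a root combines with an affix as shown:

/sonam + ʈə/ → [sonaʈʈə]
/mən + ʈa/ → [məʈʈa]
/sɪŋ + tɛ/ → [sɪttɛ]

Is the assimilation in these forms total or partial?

total assimilation

Underlying /m/ is realised as [ʈ] next to /ʈ/; /ʈ/ itself does not change.
The output [ʈ] is identical to the trigger /ʈ/ — every feature (place, manner, voicing) has been copied — so this is total assimilation.
The remaining alternations confirm this: /n/ → [ʈ] before /ʈ/; /ŋ/ → [t] before /t/ — in each case the output is a copy of the following consonant.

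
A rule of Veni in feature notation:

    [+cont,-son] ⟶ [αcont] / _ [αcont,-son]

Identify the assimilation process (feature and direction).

The shared variable α links the value of [cont] on the target to that of the neighbouring obstruent. [cont] distinguishes stops from fricatives — a manner-of-articulation feature — so this is manner assimilation.
The conditioning segment sits to the right of the focus bar, meaning the trigger follows the segment that changes — regressive assimilation.

regressive manner assimilation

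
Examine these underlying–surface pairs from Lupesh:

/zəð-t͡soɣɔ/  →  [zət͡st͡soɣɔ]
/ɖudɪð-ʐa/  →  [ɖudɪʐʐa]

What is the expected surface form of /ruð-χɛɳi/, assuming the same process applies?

The data show regressive total assimilation (/ð/ → [t͡s] before /t͡s/; /ð/ → [ʐ] before /ʐ/): in every case the target segment becomes identical to its following neighbour, copying more than a single feature.
/ð/ is the segment targeted by the rule; it sits immediately before /χ/, so it assimilates completely and surfaces as [χ].

[ruχχɛɳi]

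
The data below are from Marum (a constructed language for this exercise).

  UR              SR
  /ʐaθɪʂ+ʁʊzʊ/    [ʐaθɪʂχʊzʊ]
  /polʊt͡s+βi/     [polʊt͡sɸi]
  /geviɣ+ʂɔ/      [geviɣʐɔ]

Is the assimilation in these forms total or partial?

Underlying /ʁ/ is realised as [χ] next to /ʂ/; /ʂ/ itself does not change.
The change voiced → voiceless matches the voicing of the preceding /ʂ/, identifying this as voicing assimilation.
Place and manner are unchanged, so the assimilation is partial, not total.
The same holds elsewhere in the data: /β/ → [ɸ] after /t͡s/ (voiced → voiceless, matching voiceless); /ʂ/ → [ʐ] after /ɣ/ (voiceless → voiced, matching voiced) — only voicing changes, and always toward the preceding segment.

partial assimilation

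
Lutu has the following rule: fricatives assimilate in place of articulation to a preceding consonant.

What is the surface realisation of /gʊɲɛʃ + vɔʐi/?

[gʊɲɛʃʒɔʐi]

The rule targets /v/ (voiced labiodental fricative), which sits after the trigger /ʃ/ (postalveolar).
A voiced postalveolar fricative is [ʒ], so the surface segment is [ʒ].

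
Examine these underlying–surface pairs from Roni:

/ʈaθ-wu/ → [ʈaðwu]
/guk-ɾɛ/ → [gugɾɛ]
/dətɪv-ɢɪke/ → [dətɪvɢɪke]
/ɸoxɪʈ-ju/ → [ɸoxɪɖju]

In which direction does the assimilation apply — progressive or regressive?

regressive

Underlying /θ/ is realised as [ð] next to /w/; /w/ itself does not change.
The change voiceless → voiced matches the voicing of the following /w/, identifying this as voicing assimilation.
Checking the remaining alternations: /k/ → [g] before /ɾ/ (voiceless → voiced, matching voiced); /ʈ/ → [ɖ] before /j/ (voiceless → voiced, matching voiced) — only voicing changes, and always toward the following segment.
No alternation appears in [dətɪvɢɪke]: there the adjacent consonants already agree in voicing (/v/ and /ɢ/ are both voiced), so this form is consistent with the same rule.
Since the segment that changes precedes the conditioning segment, the assimilation is regressive.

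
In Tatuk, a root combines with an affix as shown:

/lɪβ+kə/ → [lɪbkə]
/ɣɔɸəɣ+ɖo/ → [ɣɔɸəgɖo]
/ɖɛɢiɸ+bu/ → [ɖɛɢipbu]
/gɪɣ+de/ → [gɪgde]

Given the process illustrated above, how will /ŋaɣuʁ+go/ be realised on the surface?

[ŋaɣuɢgo]

The data show regressive manner assimilation: /β/ → [b] before /k/; /ɣ/ → [g] before /ɖ/; /ɸ/ → [p] before /b/; /ɣ/ → [g] before /d/. In each pair only manner changes, matching the following consonant, while place and voice stay constant.
/ʁ/ is a voiced uvular fricative. The following trigger /g/ is a stop, so /ʁ/ must become a stop as well.
Changing only its manner to stop gives [ɢ] — the voiced uvular stop.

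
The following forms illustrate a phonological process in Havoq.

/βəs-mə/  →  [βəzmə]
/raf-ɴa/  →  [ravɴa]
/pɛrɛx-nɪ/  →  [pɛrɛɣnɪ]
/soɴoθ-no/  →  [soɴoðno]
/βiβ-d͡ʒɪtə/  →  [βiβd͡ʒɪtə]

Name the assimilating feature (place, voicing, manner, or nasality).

Comparing underlying and surface forms, /s/ → [z] is the alternation; the neighbouring /m/ is constant.
/s/ is voiceless while /m/ is voiced; the output [z] is voiced, matching the trigger — so the feature that spreads is voicing.
The same holds elsewhere in the data: /f/ → [v] before /ɴ/ (voiceless → voiced, matching voiced); /x/ → [ɣ] before /n/ (voiceless → voiced, matching voiced); /θ/ → [ð] before /n/ (voiceless → voiced, matching voiced) — only voicing changes, and always toward the following segment.
Nothing changes in [βiβd͡ʒɪtə]: there the adjacent consonants already agree in voicing (/β/ and /d͡ʒ/ are both voiced), so this form is consistent with the same rule.

voicing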